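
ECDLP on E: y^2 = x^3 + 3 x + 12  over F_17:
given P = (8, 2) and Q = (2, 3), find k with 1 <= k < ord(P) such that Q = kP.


Enumerate multiples of P until we hit Q = (2, 3):
  1P = (8, 2)
  2P = (5, 4)
  3P = (12, 12)
  4P = (16, 12)
  5P = (2, 14)
  6P = (11, 4)
  7P = (6, 5)
  8P = (1, 13)
  9P = (7, 11)
  10P = (15, 10)
  11P = (13, 2)
  12P = (13, 15)
  13P = (15, 7)
  14P = (7, 6)
  15P = (1, 4)
  16P = (6, 12)
  17P = (11, 13)
  18P = (2, 3)
Match found at i = 18.

k = 18


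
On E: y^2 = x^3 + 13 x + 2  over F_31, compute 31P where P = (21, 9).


k = 31 = 11111_2 (binary, LSB first: 11111)
Double-and-add from P = (21, 9):
  bit 0 = 1: acc = O + (21, 9) = (21, 9)
  bit 1 = 1: acc = (21, 9) + (14, 18) = (16, 20)
  bit 2 = 1: acc = (16, 20) + (10, 4) = (19, 3)
  bit 3 = 1: acc = (19, 3) + (0, 23) = (1, 27)
  bit 4 = 1: acc = (1, 27) + (25, 7) = (10, 27)

31P = (10, 27)


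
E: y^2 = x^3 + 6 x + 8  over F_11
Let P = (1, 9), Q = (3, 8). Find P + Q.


P != Q, so use the chord formula.
s = (y2 - y1) / (x2 - x1) = (10) / (2) mod 11 = 5
x3 = s^2 - x1 - x2 mod 11 = 5^2 - 1 - 3 = 10
y3 = s (x1 - x3) - y1 mod 11 = 5 * (1 - 10) - 9 = 1

P + Q = (10, 1)


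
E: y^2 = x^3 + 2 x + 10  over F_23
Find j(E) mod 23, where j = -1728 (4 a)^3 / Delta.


Delta = -16(4 a^3 + 27 b^2) mod 23 = 11
-1728 * (4 a)^3 = -1728 * (4*2)^3 mod 23 = 5
j = 5 * 11^(-1) mod 23 = 13

j = 13 (mod 23)


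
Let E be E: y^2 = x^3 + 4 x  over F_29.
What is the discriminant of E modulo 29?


4 a^3 + 27 b^2 = 4*4^3 + 27*0^2 = 256 + 0 = 256
Delta = -16 * (256) = -4096
Delta mod 29 = 22

Delta = 22 (mod 29)


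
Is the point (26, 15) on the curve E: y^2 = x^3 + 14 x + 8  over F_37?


Check whether y^2 = x^3 + 14 x + 8 (mod 37) for (x, y) = (26, 15).
LHS: y^2 = 15^2 mod 37 = 3
RHS: x^3 + 14 x + 8 = 26^3 + 14*26 + 8 mod 37 = 3
LHS = RHS

Yes, on the curve


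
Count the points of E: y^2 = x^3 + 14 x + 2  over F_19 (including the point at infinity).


For each x in F_19, count y with y^2 = x^3 + 14 x + 2 mod 19:
  x = 1: RHS = 17, y in [6, 13]  -> 2 point(s)
  x = 2: RHS = 0, y in [0]  -> 1 point(s)
  x = 5: RHS = 7, y in [8, 11]  -> 2 point(s)
  x = 6: RHS = 17, y in [6, 13]  -> 2 point(s)
  x = 7: RHS = 6, y in [5, 14]  -> 2 point(s)
  x = 11: RHS = 5, y in [9, 10]  -> 2 point(s)
  x = 12: RHS = 17, y in [6, 13]  -> 2 point(s)
  x = 13: RHS = 6, y in [5, 14]  -> 2 point(s)
  x = 14: RHS = 16, y in [4, 15]  -> 2 point(s)
  x = 16: RHS = 9, y in [3, 16]  -> 2 point(s)
  x = 17: RHS = 4, y in [2, 17]  -> 2 point(s)
  x = 18: RHS = 6, y in [5, 14]  -> 2 point(s)
Affine points: 23. Add the point at infinity: total = 24.

#E(F_19) = 24


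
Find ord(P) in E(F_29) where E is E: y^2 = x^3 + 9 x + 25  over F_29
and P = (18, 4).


Compute successive multiples of P until we hit O:
  1P = (18, 4)
  2P = (2, 15)
  3P = (8, 0)
  4P = (2, 14)
  5P = (18, 25)
  6P = O

ord(P) = 6


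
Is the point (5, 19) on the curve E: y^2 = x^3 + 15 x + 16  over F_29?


Check whether y^2 = x^3 + 15 x + 16 (mod 29) for (x, y) = (5, 19).
LHS: y^2 = 19^2 mod 29 = 13
RHS: x^3 + 15 x + 16 = 5^3 + 15*5 + 16 mod 29 = 13
LHS = RHS

Yes, on the curve


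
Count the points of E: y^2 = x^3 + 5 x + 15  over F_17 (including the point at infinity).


For each x in F_17, count y with y^2 = x^3 + 5 x + 15 mod 17:
  x = 0: RHS = 15, y in [7, 10]  -> 2 point(s)
  x = 1: RHS = 4, y in [2, 15]  -> 2 point(s)
  x = 2: RHS = 16, y in [4, 13]  -> 2 point(s)
  x = 7: RHS = 2, y in [6, 11]  -> 2 point(s)
  x = 12: RHS = 1, y in [1, 16]  -> 2 point(s)
  x = 13: RHS = 16, y in [4, 13]  -> 2 point(s)
  x = 16: RHS = 9, y in [3, 14]  -> 2 point(s)
Affine points: 14. Add the point at infinity: total = 15.

#E(F_17) = 15


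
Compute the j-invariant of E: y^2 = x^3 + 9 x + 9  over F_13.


Delta = -16(4 a^3 + 27 b^2) mod 13 = 5
-1728 * (4 a)^3 = -1728 * (4*9)^3 mod 13 = 12
j = 12 * 5^(-1) mod 13 = 5

j = 5 (mod 13)


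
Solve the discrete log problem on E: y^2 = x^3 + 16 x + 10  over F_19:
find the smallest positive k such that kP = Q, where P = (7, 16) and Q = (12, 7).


Enumerate multiples of P until we hit Q = (12, 7):
  1P = (7, 16)
  2P = (11, 4)
  3P = (10, 12)
  4P = (8, 17)
  5P = (5, 5)
  6P = (4, 10)
  7P = (12, 12)
  8P = (9, 16)
  9P = (3, 3)
  10P = (16, 7)
  11P = (16, 12)
  12P = (3, 16)
  13P = (9, 3)
  14P = (12, 7)
Match found at i = 14.

k = 14


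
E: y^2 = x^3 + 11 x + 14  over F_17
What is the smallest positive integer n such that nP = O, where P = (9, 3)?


Compute successive multiples of P until we hit O:
  1P = (9, 3)
  2P = (8, 11)
  3P = (13, 12)
  4P = (16, 11)
  5P = (11, 2)
  6P = (10, 6)
  7P = (7, 3)
  8P = (1, 14)
  ... (continuing to 21P)
  21P = O

ord(P) = 21


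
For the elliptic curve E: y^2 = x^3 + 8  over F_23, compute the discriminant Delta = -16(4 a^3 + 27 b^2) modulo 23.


4 a^3 + 27 b^2 = 4*0^3 + 27*8^2 = 0 + 1728 = 1728
Delta = -16 * (1728) = -27648
Delta mod 23 = 21

Delta = 21 (mod 23)


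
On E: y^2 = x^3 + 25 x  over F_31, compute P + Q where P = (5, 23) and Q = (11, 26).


P != Q, so use the chord formula.
s = (y2 - y1) / (x2 - x1) = (3) / (6) mod 31 = 16
x3 = s^2 - x1 - x2 mod 31 = 16^2 - 5 - 11 = 23
y3 = s (x1 - x3) - y1 mod 31 = 16 * (5 - 23) - 23 = 30

P + Q = (23, 30)


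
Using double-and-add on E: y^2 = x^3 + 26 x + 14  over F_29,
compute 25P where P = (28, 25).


k = 25 = 11001_2 (binary, LSB first: 10011)
Double-and-add from P = (28, 25):
  bit 0 = 1: acc = O + (28, 25) = (28, 25)
  bit 1 = 0: acc unchanged = (28, 25)
  bit 2 = 0: acc unchanged = (28, 25)
  bit 3 = 1: acc = (28, 25) + (11, 23) = (15, 26)
  bit 4 = 1: acc = (15, 26) + (8, 3) = (2, 25)

25P = (2, 25)


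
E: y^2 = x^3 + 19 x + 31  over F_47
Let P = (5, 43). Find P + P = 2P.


Doubling: s = (3 x1^2 + a) / (2 y1)
s = (3*5^2 + 19) / (2*43) mod 47 = 0
x3 = s^2 - 2 x1 mod 47 = 0^2 - 2*5 = 37
y3 = s (x1 - x3) - y1 mod 47 = 0 * (5 - 37) - 43 = 4

2P = (37, 4)


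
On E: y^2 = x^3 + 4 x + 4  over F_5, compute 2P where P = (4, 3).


Doubling: s = (3 x1^2 + a) / (2 y1)
s = (3*4^2 + 4) / (2*3) mod 5 = 2
x3 = s^2 - 2 x1 mod 5 = 2^2 - 2*4 = 1
y3 = s (x1 - x3) - y1 mod 5 = 2 * (4 - 1) - 3 = 3

2P = (1, 3)


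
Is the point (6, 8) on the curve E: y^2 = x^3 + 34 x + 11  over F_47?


Check whether y^2 = x^3 + 34 x + 11 (mod 47) for (x, y) = (6, 8).
LHS: y^2 = 8^2 mod 47 = 17
RHS: x^3 + 34 x + 11 = 6^3 + 34*6 + 11 mod 47 = 8
LHS != RHS

No, not on the curve


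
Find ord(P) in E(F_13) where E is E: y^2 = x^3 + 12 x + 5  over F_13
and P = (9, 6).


Compute successive multiples of P until we hit O:
  1P = (9, 6)
  2P = (7, 4)
  3P = (11, 5)
  4P = (3, 4)
  5P = (4, 0)
  6P = (3, 9)
  7P = (11, 8)
  8P = (7, 9)
  ... (continuing to 10P)
  10P = O

ord(P) = 10


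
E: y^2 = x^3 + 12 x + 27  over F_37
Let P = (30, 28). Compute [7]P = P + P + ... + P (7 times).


k = 7 = 111_2 (binary, LSB first: 111)
Double-and-add from P = (30, 28):
  bit 0 = 1: acc = O + (30, 28) = (30, 28)
  bit 1 = 1: acc = (30, 28) + (17, 36) = (23, 36)
  bit 2 = 1: acc = (23, 36) + (14, 33) = (33, 10)

7P = (33, 10)


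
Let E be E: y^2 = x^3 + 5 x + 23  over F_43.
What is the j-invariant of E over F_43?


Delta = -16(4 a^3 + 27 b^2) mod 43 = 15
-1728 * (4 a)^3 = -1728 * (4*5)^3 mod 43 = 27
j = 27 * 15^(-1) mod 43 = 19

j = 19 (mod 43)


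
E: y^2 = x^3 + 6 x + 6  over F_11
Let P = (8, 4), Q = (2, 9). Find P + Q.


P != Q, so use the chord formula.
s = (y2 - y1) / (x2 - x1) = (5) / (5) mod 11 = 1
x3 = s^2 - x1 - x2 mod 11 = 1^2 - 8 - 2 = 2
y3 = s (x1 - x3) - y1 mod 11 = 1 * (8 - 2) - 4 = 2

P + Q = (2, 2)


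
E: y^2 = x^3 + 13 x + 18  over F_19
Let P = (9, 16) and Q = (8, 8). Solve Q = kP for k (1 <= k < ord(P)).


Enumerate multiples of P until we hit Q = (8, 8):
  1P = (9, 16)
  2P = (8, 11)
  3P = (8, 8)
Match found at i = 3.

k = 3


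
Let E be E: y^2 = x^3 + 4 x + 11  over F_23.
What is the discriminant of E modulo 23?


4 a^3 + 27 b^2 = 4*4^3 + 27*11^2 = 256 + 3267 = 3523
Delta = -16 * (3523) = -56368
Delta mod 23 = 5

Delta = 5 (mod 23)


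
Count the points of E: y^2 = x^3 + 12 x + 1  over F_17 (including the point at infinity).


For each x in F_17, count y with y^2 = x^3 + 12 x + 1 mod 17:
  x = 0: RHS = 1, y in [1, 16]  -> 2 point(s)
  x = 2: RHS = 16, y in [4, 13]  -> 2 point(s)
  x = 3: RHS = 13, y in [8, 9]  -> 2 point(s)
  x = 5: RHS = 16, y in [4, 13]  -> 2 point(s)
  x = 6: RHS = 0, y in [0]  -> 1 point(s)
  x = 10: RHS = 16, y in [4, 13]  -> 2 point(s)
  x = 11: RHS = 2, y in [6, 11]  -> 2 point(s)
  x = 13: RHS = 8, y in [5, 12]  -> 2 point(s)
Affine points: 15. Add the point at infinity: total = 16.

#E(F_17) = 16


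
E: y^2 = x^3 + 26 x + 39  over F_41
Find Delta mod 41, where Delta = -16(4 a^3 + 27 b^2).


4 a^3 + 27 b^2 = 4*26^3 + 27*39^2 = 70304 + 41067 = 111371
Delta = -16 * (111371) = -1781936
Delta mod 41 = 6

Delta = 6 (mod 41)


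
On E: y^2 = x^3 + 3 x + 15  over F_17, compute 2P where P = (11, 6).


Doubling: s = (3 x1^2 + a) / (2 y1)
s = (3*11^2 + 3) / (2*6) mod 17 = 5
x3 = s^2 - 2 x1 mod 17 = 5^2 - 2*11 = 3
y3 = s (x1 - x3) - y1 mod 17 = 5 * (11 - 3) - 6 = 0

2P = (3, 0)


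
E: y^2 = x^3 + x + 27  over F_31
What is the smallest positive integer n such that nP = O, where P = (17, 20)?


Compute successive multiples of P until we hit O:
  1P = (17, 20)
  2P = (28, 11)
  3P = (21, 3)
  4P = (13, 25)
  5P = (20, 7)
  6P = (30, 26)
  7P = (22, 23)
  8P = (6, 30)
  ... (continuing to 19P)
  19P = O

ord(P) = 19


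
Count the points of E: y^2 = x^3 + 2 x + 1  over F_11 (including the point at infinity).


For each x in F_11, count y with y^2 = x^3 + 2 x + 1 mod 11:
  x = 0: RHS = 1, y in [1, 10]  -> 2 point(s)
  x = 1: RHS = 4, y in [2, 9]  -> 2 point(s)
  x = 3: RHS = 1, y in [1, 10]  -> 2 point(s)
  x = 5: RHS = 4, y in [2, 9]  -> 2 point(s)
  x = 6: RHS = 9, y in [3, 8]  -> 2 point(s)
  x = 8: RHS = 1, y in [1, 10]  -> 2 point(s)
  x = 9: RHS = 0, y in [0]  -> 1 point(s)
  x = 10: RHS = 9, y in [3, 8]  -> 2 point(s)
Affine points: 15. Add the point at infinity: total = 16.

#E(F_11) = 16


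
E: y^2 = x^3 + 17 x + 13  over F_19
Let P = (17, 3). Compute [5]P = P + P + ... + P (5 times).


k = 5 = 101_2 (binary, LSB first: 101)
Double-and-add from P = (17, 3):
  bit 0 = 1: acc = O + (17, 3) = (17, 3)
  bit 1 = 0: acc unchanged = (17, 3)
  bit 2 = 1: acc = (17, 3) + (16, 12) = (10, 10)

5P = (10, 10)


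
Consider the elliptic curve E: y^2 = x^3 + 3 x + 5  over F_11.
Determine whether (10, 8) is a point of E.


Check whether y^2 = x^3 + 3 x + 5 (mod 11) for (x, y) = (10, 8).
LHS: y^2 = 8^2 mod 11 = 9
RHS: x^3 + 3 x + 5 = 10^3 + 3*10 + 5 mod 11 = 1
LHS != RHS

No, not on the curve


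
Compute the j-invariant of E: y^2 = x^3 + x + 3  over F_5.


Delta = -16(4 a^3 + 27 b^2) mod 5 = 3
-1728 * (4 a)^3 = -1728 * (4*1)^3 mod 5 = 3
j = 3 * 3^(-1) mod 5 = 1

j = 1 (mod 5)


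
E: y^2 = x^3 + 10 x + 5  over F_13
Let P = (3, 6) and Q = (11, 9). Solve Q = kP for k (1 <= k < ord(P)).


Enumerate multiples of P until we hit Q = (11, 9):
  1P = (3, 6)
  2P = (11, 4)
  3P = (8, 5)
  4P = (1, 4)
  5P = (10, 0)
  6P = (1, 9)
  7P = (8, 8)
  8P = (11, 9)
Match found at i = 8.

k = 8


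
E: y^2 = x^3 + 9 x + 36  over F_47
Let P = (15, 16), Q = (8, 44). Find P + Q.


P != Q, so use the chord formula.
s = (y2 - y1) / (x2 - x1) = (28) / (40) mod 47 = 43
x3 = s^2 - x1 - x2 mod 47 = 43^2 - 15 - 8 = 40
y3 = s (x1 - x3) - y1 mod 47 = 43 * (15 - 40) - 16 = 37

P + Q = (40, 37)


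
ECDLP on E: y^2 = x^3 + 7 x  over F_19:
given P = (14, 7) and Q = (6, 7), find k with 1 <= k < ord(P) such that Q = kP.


Enumerate multiples of P until we hit Q = (6, 7):
  1P = (14, 7)
  2P = (16, 3)
  3P = (12, 8)
  4P = (17, 4)
  5P = (8, 6)
  6P = (6, 7)
Match found at i = 6.

k = 6


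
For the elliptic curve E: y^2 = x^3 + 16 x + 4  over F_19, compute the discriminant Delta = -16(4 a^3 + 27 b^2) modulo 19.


4 a^3 + 27 b^2 = 4*16^3 + 27*4^2 = 16384 + 432 = 16816
Delta = -16 * (16816) = -269056
Delta mod 19 = 3

Delta = 3 (mod 19)


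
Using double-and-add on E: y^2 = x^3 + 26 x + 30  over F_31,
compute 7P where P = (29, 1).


k = 7 = 111_2 (binary, LSB first: 111)
Double-and-add from P = (29, 1):
  bit 0 = 1: acc = O + (29, 1) = (29, 1)
  bit 1 = 1: acc = (29, 1) + (24, 1) = (9, 30)
  bit 2 = 1: acc = (9, 30) + (2, 11) = (28, 7)

7P = (28, 7)


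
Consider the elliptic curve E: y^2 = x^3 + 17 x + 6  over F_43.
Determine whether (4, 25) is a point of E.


Check whether y^2 = x^3 + 17 x + 6 (mod 43) for (x, y) = (4, 25).
LHS: y^2 = 25^2 mod 43 = 23
RHS: x^3 + 17 x + 6 = 4^3 + 17*4 + 6 mod 43 = 9
LHS != RHS

No, not on the curve


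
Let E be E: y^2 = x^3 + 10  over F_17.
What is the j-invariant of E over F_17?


Delta = -16(4 a^3 + 27 b^2) mod 17 = 14
-1728 * (4 a)^3 = -1728 * (4*0)^3 mod 17 = 0
j = 0 * 14^(-1) mod 17 = 0

j = 0 (mod 17)


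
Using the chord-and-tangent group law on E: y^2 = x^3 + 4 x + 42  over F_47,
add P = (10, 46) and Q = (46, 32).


P != Q, so use the chord formula.
s = (y2 - y1) / (x2 - x1) = (33) / (36) mod 47 = 44
x3 = s^2 - x1 - x2 mod 47 = 44^2 - 10 - 46 = 0
y3 = s (x1 - x3) - y1 mod 47 = 44 * (10 - 0) - 46 = 18

P + Q = (0, 18)


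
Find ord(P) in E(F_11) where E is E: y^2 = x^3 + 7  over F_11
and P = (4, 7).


Compute successive multiples of P until we hit O:
  1P = (4, 7)
  2P = (6, 5)
  3P = (2, 2)
  4P = (3, 1)
  5P = (7, 8)
  6P = (5, 0)
  7P = (7, 3)
  8P = (3, 10)
  ... (continuing to 12P)
  12P = O

ord(P) = 12


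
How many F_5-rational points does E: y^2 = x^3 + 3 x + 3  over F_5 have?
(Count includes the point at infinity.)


For each x in F_5, count y with y^2 = x^3 + 3 x + 3 mod 5:
  x = 3: RHS = 4, y in [2, 3]  -> 2 point(s)
  x = 4: RHS = 4, y in [2, 3]  -> 2 point(s)
Affine points: 4. Add the point at infinity: total = 5.

#E(F_5) = 5


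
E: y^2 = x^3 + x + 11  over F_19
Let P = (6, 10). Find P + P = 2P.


Doubling: s = (3 x1^2 + a) / (2 y1)
s = (3*6^2 + 1) / (2*10) mod 19 = 14
x3 = s^2 - 2 x1 mod 19 = 14^2 - 2*6 = 13
y3 = s (x1 - x3) - y1 mod 19 = 14 * (6 - 13) - 10 = 6

2P = (13, 6)


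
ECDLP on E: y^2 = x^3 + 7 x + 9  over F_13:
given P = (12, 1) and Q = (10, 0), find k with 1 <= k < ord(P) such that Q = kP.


Enumerate multiples of P until we hit Q = (10, 0):
  1P = (12, 1)
  2P = (1, 2)
  3P = (10, 0)
Match found at i = 3.

k = 3


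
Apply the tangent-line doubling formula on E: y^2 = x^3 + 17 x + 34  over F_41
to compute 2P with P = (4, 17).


Doubling: s = (3 x1^2 + a) / (2 y1)
s = (3*4^2 + 17) / (2*17) mod 41 = 20
x3 = s^2 - 2 x1 mod 41 = 20^2 - 2*4 = 23
y3 = s (x1 - x3) - y1 mod 41 = 20 * (4 - 23) - 17 = 13

2P = (23, 13)


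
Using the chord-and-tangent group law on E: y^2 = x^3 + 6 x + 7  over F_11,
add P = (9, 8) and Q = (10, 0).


P != Q, so use the chord formula.
s = (y2 - y1) / (x2 - x1) = (3) / (1) mod 11 = 3
x3 = s^2 - x1 - x2 mod 11 = 3^2 - 9 - 10 = 1
y3 = s (x1 - x3) - y1 mod 11 = 3 * (9 - 1) - 8 = 5

P + Q = (1, 5)


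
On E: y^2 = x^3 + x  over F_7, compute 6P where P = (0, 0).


k = 6 = 110_2 (binary, LSB first: 011)
Double-and-add from P = (0, 0):
  bit 0 = 0: acc unchanged = O
  bit 1 = 1: acc = O + O = O
  bit 2 = 1: acc = O + O = O

6P = O


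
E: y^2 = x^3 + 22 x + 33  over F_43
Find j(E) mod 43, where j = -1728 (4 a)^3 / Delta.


Delta = -16(4 a^3 + 27 b^2) mod 43 = 7
-1728 * (4 a)^3 = -1728 * (4*22)^3 mod 43 = 22
j = 22 * 7^(-1) mod 43 = 40

j = 40 (mod 43)


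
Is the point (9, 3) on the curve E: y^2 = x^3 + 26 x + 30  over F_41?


Check whether y^2 = x^3 + 26 x + 30 (mod 41) for (x, y) = (9, 3).
LHS: y^2 = 3^2 mod 41 = 9
RHS: x^3 + 26 x + 30 = 9^3 + 26*9 + 30 mod 41 = 9
LHS = RHS

Yes, on the curve


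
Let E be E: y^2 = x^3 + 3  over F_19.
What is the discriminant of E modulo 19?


4 a^3 + 27 b^2 = 4*0^3 + 27*3^2 = 0 + 243 = 243
Delta = -16 * (243) = -3888
Delta mod 19 = 7

Delta = 7 (mod 19)


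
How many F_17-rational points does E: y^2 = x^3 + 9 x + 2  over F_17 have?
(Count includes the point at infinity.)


For each x in F_17, count y with y^2 = x^3 + 9 x + 2 mod 17:
  x = 0: RHS = 2, y in [6, 11]  -> 2 point(s)
  x = 4: RHS = 0, y in [0]  -> 1 point(s)
  x = 5: RHS = 2, y in [6, 11]  -> 2 point(s)
  x = 6: RHS = 0, y in [0]  -> 1 point(s)
  x = 7: RHS = 0, y in [0]  -> 1 point(s)
  x = 8: RHS = 8, y in [5, 12]  -> 2 point(s)
  x = 9: RHS = 13, y in [8, 9]  -> 2 point(s)
  x = 10: RHS = 4, y in [2, 15]  -> 2 point(s)
  x = 11: RHS = 4, y in [2, 15]  -> 2 point(s)
  x = 12: RHS = 2, y in [6, 11]  -> 2 point(s)
  x = 13: RHS = 4, y in [2, 15]  -> 2 point(s)
  x = 14: RHS = 16, y in [4, 13]  -> 2 point(s)
  x = 16: RHS = 9, y in [3, 14]  -> 2 point(s)
Affine points: 23. Add the point at infinity: total = 24.

#E(F_17) = 24


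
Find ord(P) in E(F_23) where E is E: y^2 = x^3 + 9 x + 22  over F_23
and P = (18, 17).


Compute successive multiples of P until we hit O:
  1P = (18, 17)
  2P = (13, 17)
  3P = (15, 6)
  4P = (6, 4)
  5P = (8, 13)
  6P = (22, 9)
  7P = (10, 13)
  8P = (1, 3)
  ... (continuing to 27P)
  27P = O

ord(P) = 27


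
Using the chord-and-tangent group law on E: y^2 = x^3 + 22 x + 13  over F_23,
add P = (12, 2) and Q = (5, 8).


P != Q, so use the chord formula.
s = (y2 - y1) / (x2 - x1) = (6) / (16) mod 23 = 9
x3 = s^2 - x1 - x2 mod 23 = 9^2 - 12 - 5 = 18
y3 = s (x1 - x3) - y1 mod 23 = 9 * (12 - 18) - 2 = 13

P + Q = (18, 13)


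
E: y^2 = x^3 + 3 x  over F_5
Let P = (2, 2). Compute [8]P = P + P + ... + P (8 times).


k = 8 = 1000_2 (binary, LSB first: 0001)
Double-and-add from P = (2, 2):
  bit 0 = 0: acc unchanged = O
  bit 1 = 0: acc unchanged = O
  bit 2 = 0: acc unchanged = O
  bit 3 = 1: acc = O + (1, 2) = (1, 2)

8P = (1, 2)


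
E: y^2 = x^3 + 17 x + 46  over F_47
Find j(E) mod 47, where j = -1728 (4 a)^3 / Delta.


Delta = -16(4 a^3 + 27 b^2) mod 47 = 36
-1728 * (4 a)^3 = -1728 * (4*17)^3 mod 47 = 22
j = 22 * 36^(-1) mod 47 = 45

j = 45 (mod 47)


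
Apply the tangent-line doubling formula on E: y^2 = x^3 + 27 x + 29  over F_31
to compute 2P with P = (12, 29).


Doubling: s = (3 x1^2 + a) / (2 y1)
s = (3*12^2 + 27) / (2*29) mod 31 = 17
x3 = s^2 - 2 x1 mod 31 = 17^2 - 2*12 = 17
y3 = s (x1 - x3) - y1 mod 31 = 17 * (12 - 17) - 29 = 10

2P = (17, 10)


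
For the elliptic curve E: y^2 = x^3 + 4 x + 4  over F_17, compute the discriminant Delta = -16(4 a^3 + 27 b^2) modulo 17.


4 a^3 + 27 b^2 = 4*4^3 + 27*4^2 = 256 + 432 = 688
Delta = -16 * (688) = -11008
Delta mod 17 = 8

Delta = 8 (mod 17)


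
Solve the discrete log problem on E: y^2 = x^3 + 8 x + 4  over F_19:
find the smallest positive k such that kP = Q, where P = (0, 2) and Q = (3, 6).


Enumerate multiples of P until we hit Q = (3, 6):
  1P = (0, 2)
  2P = (4, 9)
  3P = (5, 13)
  4P = (12, 2)
  5P = (7, 17)
  6P = (10, 1)
  7P = (13, 5)
  8P = (11, 13)
  9P = (9, 8)
  10P = (2, 3)
  11P = (3, 6)
Match found at i = 11.

k = 11


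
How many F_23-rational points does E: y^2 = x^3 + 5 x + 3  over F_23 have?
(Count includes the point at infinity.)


For each x in F_23, count y with y^2 = x^3 + 5 x + 3 mod 23:
  x = 0: RHS = 3, y in [7, 16]  -> 2 point(s)
  x = 1: RHS = 9, y in [3, 20]  -> 2 point(s)
  x = 4: RHS = 18, y in [8, 15]  -> 2 point(s)
  x = 7: RHS = 13, y in [6, 17]  -> 2 point(s)
  x = 8: RHS = 3, y in [7, 16]  -> 2 point(s)
  x = 9: RHS = 18, y in [8, 15]  -> 2 point(s)
  x = 10: RHS = 18, y in [8, 15]  -> 2 point(s)
  x = 11: RHS = 9, y in [3, 20]  -> 2 point(s)
  x = 15: RHS = 3, y in [7, 16]  -> 2 point(s)
  x = 16: RHS = 16, y in [4, 19]  -> 2 point(s)
  x = 21: RHS = 8, y in [10, 13]  -> 2 point(s)
Affine points: 22. Add the point at infinity: total = 23.

#E(F_23) = 23


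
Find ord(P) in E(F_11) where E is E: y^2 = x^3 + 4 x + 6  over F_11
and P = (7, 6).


Compute successive multiples of P until we hit O:
  1P = (7, 6)
  2P = (6, 2)
  3P = (3, 10)
  4P = (2, 0)
  5P = (3, 1)
  6P = (6, 9)
  7P = (7, 5)
  8P = O

ord(P) = 8


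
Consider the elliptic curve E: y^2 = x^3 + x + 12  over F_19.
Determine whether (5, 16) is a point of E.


Check whether y^2 = x^3 + 1 x + 12 (mod 19) for (x, y) = (5, 16).
LHS: y^2 = 16^2 mod 19 = 9
RHS: x^3 + 1 x + 12 = 5^3 + 1*5 + 12 mod 19 = 9
LHS = RHS

Yes, on the curve


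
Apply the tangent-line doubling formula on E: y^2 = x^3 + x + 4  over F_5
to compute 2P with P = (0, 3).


Doubling: s = (3 x1^2 + a) / (2 y1)
s = (3*0^2 + 1) / (2*3) mod 5 = 1
x3 = s^2 - 2 x1 mod 5 = 1^2 - 2*0 = 1
y3 = s (x1 - x3) - y1 mod 5 = 1 * (0 - 1) - 3 = 1

2P = (1, 1)


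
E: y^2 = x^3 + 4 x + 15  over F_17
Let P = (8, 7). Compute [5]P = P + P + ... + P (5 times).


k = 5 = 101_2 (binary, LSB first: 101)
Double-and-add from P = (8, 7):
  bit 0 = 1: acc = O + (8, 7) = (8, 7)
  bit 1 = 0: acc unchanged = (8, 7)
  bit 2 = 1: acc = (8, 7) + (15, 13) = (10, 1)

5P = (10, 1)


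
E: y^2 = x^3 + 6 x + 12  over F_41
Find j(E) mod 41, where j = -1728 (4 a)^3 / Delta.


Delta = -16(4 a^3 + 27 b^2) mod 41 = 23
-1728 * (4 a)^3 = -1728 * (4*6)^3 mod 41 = 40
j = 40 * 23^(-1) mod 41 = 16

j = 16 (mod 41)


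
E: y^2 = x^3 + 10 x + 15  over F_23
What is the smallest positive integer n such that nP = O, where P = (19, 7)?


Compute successive multiples of P until we hit O:
  1P = (19, 7)
  2P = (20, 2)
  3P = (9, 12)
  4P = (1, 7)
  5P = (3, 16)
  6P = (5, 11)
  7P = (8, 3)
  8P = (14, 22)
  ... (continuing to 26P)
  26P = O

ord(P) = 26


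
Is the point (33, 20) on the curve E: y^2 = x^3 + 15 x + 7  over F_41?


Check whether y^2 = x^3 + 15 x + 7 (mod 41) for (x, y) = (33, 20).
LHS: y^2 = 20^2 mod 41 = 31
RHS: x^3 + 15 x + 7 = 33^3 + 15*33 + 7 mod 41 = 31
LHS = RHS

Yes, on the curve


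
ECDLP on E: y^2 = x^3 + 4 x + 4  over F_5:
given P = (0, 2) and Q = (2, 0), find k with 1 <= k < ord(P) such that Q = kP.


Enumerate multiples of P until we hit Q = (2, 0):
  1P = (0, 2)
  2P = (1, 2)
  3P = (4, 3)
  4P = (2, 0)
Match found at i = 4.

k = 4


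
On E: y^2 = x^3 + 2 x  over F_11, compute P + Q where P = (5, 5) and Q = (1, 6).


P != Q, so use the chord formula.
s = (y2 - y1) / (x2 - x1) = (1) / (7) mod 11 = 8
x3 = s^2 - x1 - x2 mod 11 = 8^2 - 5 - 1 = 3
y3 = s (x1 - x3) - y1 mod 11 = 8 * (5 - 3) - 5 = 0

P + Q = (3, 0)


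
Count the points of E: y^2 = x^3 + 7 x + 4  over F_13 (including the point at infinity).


For each x in F_13, count y with y^2 = x^3 + 7 x + 4 mod 13:
  x = 0: RHS = 4, y in [2, 11]  -> 2 point(s)
  x = 1: RHS = 12, y in [5, 8]  -> 2 point(s)
  x = 2: RHS = 0, y in [0]  -> 1 point(s)
  x = 3: RHS = 0, y in [0]  -> 1 point(s)
  x = 8: RHS = 0, y in [0]  -> 1 point(s)
  x = 9: RHS = 3, y in [4, 9]  -> 2 point(s)
  x = 12: RHS = 9, y in [3, 10]  -> 2 point(s)
Affine points: 11. Add the point at infinity: total = 12.

#E(F_13) = 12


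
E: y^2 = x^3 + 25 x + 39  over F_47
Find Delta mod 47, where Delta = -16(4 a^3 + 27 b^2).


4 a^3 + 27 b^2 = 4*25^3 + 27*39^2 = 62500 + 41067 = 103567
Delta = -16 * (103567) = -1657072
Delta mod 47 = 7

Delta = 7 (mod 47)


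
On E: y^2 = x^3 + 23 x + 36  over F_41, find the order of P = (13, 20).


Compute successive multiples of P until we hit O:
  1P = (13, 20)
  2P = (24, 29)
  3P = (25, 0)
  4P = (24, 12)
  5P = (13, 21)
  6P = O

ord(P) = 6


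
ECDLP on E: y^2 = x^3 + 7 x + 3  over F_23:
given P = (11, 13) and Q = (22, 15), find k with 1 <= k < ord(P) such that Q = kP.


Enumerate multiples of P until we hit Q = (22, 15):
  1P = (11, 13)
  2P = (4, 7)
  3P = (20, 22)
  4P = (16, 5)
  5P = (5, 5)
  6P = (19, 7)
  7P = (18, 21)
  8P = (0, 16)
  9P = (2, 18)
  10P = (14, 4)
  11P = (7, 21)
  12P = (9, 6)
  13P = (21, 21)
  14P = (22, 15)
Match found at i = 14.

k = 14


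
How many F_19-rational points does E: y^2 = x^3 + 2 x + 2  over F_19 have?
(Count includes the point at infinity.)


For each x in F_19, count y with y^2 = x^3 + 2 x + 2 mod 19:
  x = 1: RHS = 5, y in [9, 10]  -> 2 point(s)
  x = 3: RHS = 16, y in [4, 15]  -> 2 point(s)
  x = 4: RHS = 17, y in [6, 13]  -> 2 point(s)
  x = 5: RHS = 4, y in [2, 17]  -> 2 point(s)
  x = 7: RHS = 17, y in [6, 13]  -> 2 point(s)
  x = 8: RHS = 17, y in [6, 13]  -> 2 point(s)
  x = 11: RHS = 6, y in [5, 14]  -> 2 point(s)
  x = 12: RHS = 6, y in [5, 14]  -> 2 point(s)
  x = 14: RHS = 0, y in [0]  -> 1 point(s)
  x = 15: RHS = 6, y in [5, 14]  -> 2 point(s)
  x = 16: RHS = 7, y in [8, 11]  -> 2 point(s)
  x = 17: RHS = 9, y in [3, 16]  -> 2 point(s)
Affine points: 23. Add the point at infinity: total = 24.

#E(F_19) = 24


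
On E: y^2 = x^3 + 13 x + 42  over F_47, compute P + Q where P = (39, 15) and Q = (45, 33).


P != Q, so use the chord formula.
s = (y2 - y1) / (x2 - x1) = (18) / (6) mod 47 = 3
x3 = s^2 - x1 - x2 mod 47 = 3^2 - 39 - 45 = 19
y3 = s (x1 - x3) - y1 mod 47 = 3 * (39 - 19) - 15 = 45

P + Q = (19, 45)


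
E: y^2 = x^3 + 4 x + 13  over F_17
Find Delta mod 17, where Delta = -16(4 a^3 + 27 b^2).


4 a^3 + 27 b^2 = 4*4^3 + 27*13^2 = 256 + 4563 = 4819
Delta = -16 * (4819) = -77104
Delta mod 17 = 8

Delta = 8 (mod 17)


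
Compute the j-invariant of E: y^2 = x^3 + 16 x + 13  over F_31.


Delta = -16(4 a^3 + 27 b^2) mod 31 = 20
-1728 * (4 a)^3 = -1728 * (4*16)^3 mod 31 = 2
j = 2 * 20^(-1) mod 31 = 28

j = 28 (mod 31)


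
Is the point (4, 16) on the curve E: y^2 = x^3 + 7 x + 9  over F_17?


Check whether y^2 = x^3 + 7 x + 9 (mod 17) for (x, y) = (4, 16).
LHS: y^2 = 16^2 mod 17 = 1
RHS: x^3 + 7 x + 9 = 4^3 + 7*4 + 9 mod 17 = 16
LHS != RHS

No, not on the curve


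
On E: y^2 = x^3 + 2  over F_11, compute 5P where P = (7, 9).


k = 5 = 101_2 (binary, LSB first: 101)
Double-and-add from P = (7, 9):
  bit 0 = 1: acc = O + (7, 9) = (7, 9)
  bit 1 = 0: acc unchanged = (7, 9)
  bit 2 = 1: acc = (7, 9) + (9, 7) = (7, 2)

5P = (7, 2)


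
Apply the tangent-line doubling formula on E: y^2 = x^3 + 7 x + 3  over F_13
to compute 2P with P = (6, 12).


Doubling: s = (3 x1^2 + a) / (2 y1)
s = (3*6^2 + 7) / (2*12) mod 13 = 1
x3 = s^2 - 2 x1 mod 13 = 1^2 - 2*6 = 2
y3 = s (x1 - x3) - y1 mod 13 = 1 * (6 - 2) - 12 = 5

2P = (2, 5)


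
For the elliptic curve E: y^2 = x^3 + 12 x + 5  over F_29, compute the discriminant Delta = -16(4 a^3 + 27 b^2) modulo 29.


4 a^3 + 27 b^2 = 4*12^3 + 27*5^2 = 6912 + 675 = 7587
Delta = -16 * (7587) = -121392
Delta mod 29 = 2

Delta = 2 (mod 29)


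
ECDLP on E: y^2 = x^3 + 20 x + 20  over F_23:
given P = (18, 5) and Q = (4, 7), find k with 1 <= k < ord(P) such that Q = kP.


Enumerate multiples of P until we hit Q = (4, 7):
  1P = (18, 5)
  2P = (14, 10)
  3P = (17, 11)
  4P = (1, 8)
  5P = (10, 22)
  6P = (20, 5)
  7P = (8, 18)
  8P = (21, 15)
  9P = (13, 4)
  10P = (4, 7)
Match found at i = 10.

k = 10


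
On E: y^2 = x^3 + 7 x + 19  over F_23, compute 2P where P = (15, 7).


Doubling: s = (3 x1^2 + a) / (2 y1)
s = (3*15^2 + 7) / (2*7) mod 23 = 6
x3 = s^2 - 2 x1 mod 23 = 6^2 - 2*15 = 6
y3 = s (x1 - x3) - y1 mod 23 = 6 * (15 - 6) - 7 = 1

2P = (6, 1)


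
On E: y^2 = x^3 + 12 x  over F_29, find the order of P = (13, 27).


Compute successive multiples of P until we hit O:
  1P = (13, 27)
  2P = (9, 5)
  3P = (1, 10)
  4P = (16, 5)
  5P = (28, 25)
  6P = (4, 24)
  7P = (25, 27)
  8P = (20, 2)
  ... (continuing to 17P)
  17P = O

ord(P) = 17


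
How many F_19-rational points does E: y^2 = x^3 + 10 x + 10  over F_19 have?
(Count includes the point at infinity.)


For each x in F_19, count y with y^2 = x^3 + 10 x + 10 mod 19:
  x = 2: RHS = 0, y in [0]  -> 1 point(s)
  x = 4: RHS = 0, y in [0]  -> 1 point(s)
  x = 6: RHS = 1, y in [1, 18]  -> 2 point(s)
  x = 7: RHS = 5, y in [9, 10]  -> 2 point(s)
  x = 11: RHS = 7, y in [8, 11]  -> 2 point(s)
  x = 13: RHS = 0, y in [0]  -> 1 point(s)
  x = 14: RHS = 6, y in [5, 14]  -> 2 point(s)
  x = 15: RHS = 1, y in [1, 18]  -> 2 point(s)
  x = 17: RHS = 1, y in [1, 18]  -> 2 point(s)
Affine points: 15. Add the point at infinity: total = 16.

#E(F_19) = 16


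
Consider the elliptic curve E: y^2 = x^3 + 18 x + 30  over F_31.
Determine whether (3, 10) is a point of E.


Check whether y^2 = x^3 + 18 x + 30 (mod 31) for (x, y) = (3, 10).
LHS: y^2 = 10^2 mod 31 = 7
RHS: x^3 + 18 x + 30 = 3^3 + 18*3 + 30 mod 31 = 18
LHS != RHS

No, not on the curve


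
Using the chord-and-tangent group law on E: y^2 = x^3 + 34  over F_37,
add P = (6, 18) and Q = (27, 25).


P != Q, so use the chord formula.
s = (y2 - y1) / (x2 - x1) = (7) / (21) mod 37 = 25
x3 = s^2 - x1 - x2 mod 37 = 25^2 - 6 - 27 = 0
y3 = s (x1 - x3) - y1 mod 37 = 25 * (6 - 0) - 18 = 21

P + Q = (0, 21)


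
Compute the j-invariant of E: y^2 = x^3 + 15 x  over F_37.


Delta = -16(4 a^3 + 27 b^2) mod 37 = 6
-1728 * (4 a)^3 = -1728 * (4*15)^3 mod 37 = 8
j = 8 * 6^(-1) mod 37 = 26

j = 26 (mod 37)


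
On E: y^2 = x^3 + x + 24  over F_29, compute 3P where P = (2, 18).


k = 3 = 11_2 (binary, LSB first: 11)
Double-and-add from P = (2, 18):
  bit 0 = 1: acc = O + (2, 18) = (2, 18)
  bit 1 = 1: acc = (2, 18) + (3, 5) = (19, 0)

3P = (19, 0)


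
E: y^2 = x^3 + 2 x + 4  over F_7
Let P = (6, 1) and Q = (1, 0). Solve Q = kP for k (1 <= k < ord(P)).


Enumerate multiples of P until we hit Q = (1, 0):
  1P = (6, 1)
  2P = (3, 3)
  3P = (0, 2)
  4P = (2, 3)
  5P = (1, 0)
Match found at i = 5.

k = 5


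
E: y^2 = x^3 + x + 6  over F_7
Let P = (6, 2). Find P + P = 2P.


Doubling: s = (3 x1^2 + a) / (2 y1)
s = (3*6^2 + 1) / (2*2) mod 7 = 1
x3 = s^2 - 2 x1 mod 7 = 1^2 - 2*6 = 3
y3 = s (x1 - x3) - y1 mod 7 = 1 * (6 - 3) - 2 = 1

2P = (3, 1)


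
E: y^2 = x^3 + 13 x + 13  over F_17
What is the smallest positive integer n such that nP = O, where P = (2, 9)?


Compute successive multiples of P until we hit O:
  1P = (2, 9)
  2P = (9, 3)
  3P = (5, 13)
  4P = (8, 0)
  5P = (5, 4)
  6P = (9, 14)
  7P = (2, 8)
  8P = O

ord(P) = 8


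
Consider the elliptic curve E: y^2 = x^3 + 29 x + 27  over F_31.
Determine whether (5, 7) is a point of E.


Check whether y^2 = x^3 + 29 x + 27 (mod 31) for (x, y) = (5, 7).
LHS: y^2 = 7^2 mod 31 = 18
RHS: x^3 + 29 x + 27 = 5^3 + 29*5 + 27 mod 31 = 18
LHS = RHS

Yes, on the curve


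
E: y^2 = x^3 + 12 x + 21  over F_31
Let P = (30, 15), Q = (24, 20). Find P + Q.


P != Q, so use the chord formula.
s = (y2 - y1) / (x2 - x1) = (5) / (25) mod 31 = 25
x3 = s^2 - x1 - x2 mod 31 = 25^2 - 30 - 24 = 13
y3 = s (x1 - x3) - y1 mod 31 = 25 * (30 - 13) - 15 = 7

P + Q = (13, 7)


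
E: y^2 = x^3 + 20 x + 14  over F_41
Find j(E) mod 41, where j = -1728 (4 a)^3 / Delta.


Delta = -16(4 a^3 + 27 b^2) mod 41 = 1
-1728 * (4 a)^3 = -1728 * (4*20)^3 mod 41 = 7
j = 7 * 1^(-1) mod 41 = 7

j = 7 (mod 41)


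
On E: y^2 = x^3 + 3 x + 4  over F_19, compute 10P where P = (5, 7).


k = 10 = 1010_2 (binary, LSB first: 0101)
Double-and-add from P = (5, 7):
  bit 0 = 0: acc unchanged = O
  bit 1 = 1: acc = O + (16, 5) = (16, 5)
  bit 2 = 0: acc unchanged = (16, 5)
  bit 3 = 1: acc = (16, 5) + (15, 2) = (16, 14)

10P = (16, 14)


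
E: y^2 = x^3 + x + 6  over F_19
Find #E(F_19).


For each x in F_19, count y with y^2 = x^3 + 1 x + 6 mod 19:
  x = 0: RHS = 6, y in [5, 14]  -> 2 point(s)
  x = 2: RHS = 16, y in [4, 15]  -> 2 point(s)
  x = 3: RHS = 17, y in [6, 13]  -> 2 point(s)
  x = 4: RHS = 17, y in [6, 13]  -> 2 point(s)
  x = 6: RHS = 0, y in [0]  -> 1 point(s)
  x = 10: RHS = 9, y in [3, 16]  -> 2 point(s)
  x = 12: RHS = 17, y in [6, 13]  -> 2 point(s)
  x = 14: RHS = 9, y in [3, 16]  -> 2 point(s)
  x = 18: RHS = 4, y in [2, 17]  -> 2 point(s)
Affine points: 17. Add the point at infinity: total = 18.

#E(F_19) = 18


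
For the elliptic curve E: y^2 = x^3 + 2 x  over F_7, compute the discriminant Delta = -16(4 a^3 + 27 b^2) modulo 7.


4 a^3 + 27 b^2 = 4*2^3 + 27*0^2 = 32 + 0 = 32
Delta = -16 * (32) = -512
Delta mod 7 = 6

Delta = 6 (mod 7)


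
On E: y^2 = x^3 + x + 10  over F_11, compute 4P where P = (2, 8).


k = 4 = 100_2 (binary, LSB first: 001)
Double-and-add from P = (2, 8):
  bit 0 = 0: acc unchanged = O
  bit 1 = 0: acc unchanged = O
  bit 2 = 1: acc = O + (2, 3) = (2, 3)

4P = (2, 3)


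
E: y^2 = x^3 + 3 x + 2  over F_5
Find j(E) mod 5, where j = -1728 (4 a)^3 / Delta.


Delta = -16(4 a^3 + 27 b^2) mod 5 = 4
-1728 * (4 a)^3 = -1728 * (4*3)^3 mod 5 = 1
j = 1 * 4^(-1) mod 5 = 4

j = 4 (mod 5)


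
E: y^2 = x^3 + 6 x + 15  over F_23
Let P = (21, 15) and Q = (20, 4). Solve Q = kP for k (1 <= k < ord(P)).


Enumerate multiples of P until we hit Q = (20, 4):
  1P = (21, 15)
  2P = (20, 4)
Match found at i = 2.

k = 2


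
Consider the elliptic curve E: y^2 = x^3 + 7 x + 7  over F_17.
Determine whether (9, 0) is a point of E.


Check whether y^2 = x^3 + 7 x + 7 (mod 17) for (x, y) = (9, 0).
LHS: y^2 = 0^2 mod 17 = 0
RHS: x^3 + 7 x + 7 = 9^3 + 7*9 + 7 mod 17 = 0
LHS = RHS

Yes, on the curve


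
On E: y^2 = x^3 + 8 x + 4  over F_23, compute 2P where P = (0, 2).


Doubling: s = (3 x1^2 + a) / (2 y1)
s = (3*0^2 + 8) / (2*2) mod 23 = 2
x3 = s^2 - 2 x1 mod 23 = 2^2 - 2*0 = 4
y3 = s (x1 - x3) - y1 mod 23 = 2 * (0 - 4) - 2 = 13

2P = (4, 13)


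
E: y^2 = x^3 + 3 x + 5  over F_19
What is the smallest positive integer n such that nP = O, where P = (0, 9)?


Compute successive multiples of P until we hit O:
  1P = (0, 9)
  2P = (9, 18)
  3P = (11, 18)
  4P = (6, 12)
  5P = (18, 1)
  6P = (8, 3)
  7P = (8, 16)
  8P = (18, 18)
  ... (continuing to 13P)
  13P = O

ord(P) = 13


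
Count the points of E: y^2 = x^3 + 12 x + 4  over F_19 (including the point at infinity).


For each x in F_19, count y with y^2 = x^3 + 12 x + 4 mod 19:
  x = 0: RHS = 4, y in [2, 17]  -> 2 point(s)
  x = 1: RHS = 17, y in [6, 13]  -> 2 point(s)
  x = 2: RHS = 17, y in [6, 13]  -> 2 point(s)
  x = 6: RHS = 7, y in [8, 11]  -> 2 point(s)
  x = 8: RHS = 4, y in [2, 17]  -> 2 point(s)
  x = 9: RHS = 5, y in [9, 10]  -> 2 point(s)
  x = 11: RHS = 4, y in [2, 17]  -> 2 point(s)
  x = 13: RHS = 1, y in [1, 18]  -> 2 point(s)
  x = 14: RHS = 9, y in [3, 16]  -> 2 point(s)
  x = 15: RHS = 6, y in [5, 14]  -> 2 point(s)
  x = 16: RHS = 17, y in [6, 13]  -> 2 point(s)
Affine points: 22. Add the point at infinity: total = 23.

#E(F_19) = 23


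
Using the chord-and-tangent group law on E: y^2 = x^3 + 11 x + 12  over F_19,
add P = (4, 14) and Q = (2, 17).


P != Q, so use the chord formula.
s = (y2 - y1) / (x2 - x1) = (3) / (17) mod 19 = 8
x3 = s^2 - x1 - x2 mod 19 = 8^2 - 4 - 2 = 1
y3 = s (x1 - x3) - y1 mod 19 = 8 * (4 - 1) - 14 = 10

P + Q = (1, 10)


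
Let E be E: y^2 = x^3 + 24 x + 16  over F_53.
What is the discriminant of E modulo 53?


4 a^3 + 27 b^2 = 4*24^3 + 27*16^2 = 55296 + 6912 = 62208
Delta = -16 * (62208) = -995328
Delta mod 53 = 12

Delta = 12 (mod 53)


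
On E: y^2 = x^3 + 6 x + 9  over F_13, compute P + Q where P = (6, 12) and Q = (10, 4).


P != Q, so use the chord formula.
s = (y2 - y1) / (x2 - x1) = (5) / (4) mod 13 = 11
x3 = s^2 - x1 - x2 mod 13 = 11^2 - 6 - 10 = 1
y3 = s (x1 - x3) - y1 mod 13 = 11 * (6 - 1) - 12 = 4

P + Q = (1, 4)


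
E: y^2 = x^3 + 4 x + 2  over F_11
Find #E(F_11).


For each x in F_11, count y with y^2 = x^3 + 4 x + 2 mod 11:
  x = 4: RHS = 5, y in [4, 7]  -> 2 point(s)
  x = 5: RHS = 4, y in [2, 9]  -> 2 point(s)
  x = 6: RHS = 0, y in [0]  -> 1 point(s)
Affine points: 5. Add the point at infinity: total = 6.

#E(F_11) = 6


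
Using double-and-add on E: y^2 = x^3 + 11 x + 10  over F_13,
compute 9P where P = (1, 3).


k = 9 = 1001_2 (binary, LSB first: 1001)
Double-and-add from P = (1, 3):
  bit 0 = 1: acc = O + (1, 3) = (1, 3)
  bit 1 = 0: acc unchanged = (1, 3)
  bit 2 = 0: acc unchanged = (1, 3)
  bit 3 = 1: acc = (1, 3) + (7, 1) = (8, 8)

9P = (8, 8)


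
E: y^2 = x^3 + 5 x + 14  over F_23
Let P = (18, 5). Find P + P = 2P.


Doubling: s = (3 x1^2 + a) / (2 y1)
s = (3*18^2 + 5) / (2*5) mod 23 = 8
x3 = s^2 - 2 x1 mod 23 = 8^2 - 2*18 = 5
y3 = s (x1 - x3) - y1 mod 23 = 8 * (18 - 5) - 5 = 7

2P = (5, 7)


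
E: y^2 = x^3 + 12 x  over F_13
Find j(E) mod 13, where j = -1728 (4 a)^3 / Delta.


Delta = -16(4 a^3 + 27 b^2) mod 13 = 12
-1728 * (4 a)^3 = -1728 * (4*12)^3 mod 13 = 1
j = 1 * 12^(-1) mod 13 = 12

j = 12 (mod 13)


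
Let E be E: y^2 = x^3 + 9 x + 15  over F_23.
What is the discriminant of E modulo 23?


4 a^3 + 27 b^2 = 4*9^3 + 27*15^2 = 2916 + 6075 = 8991
Delta = -16 * (8991) = -143856
Delta mod 23 = 9

Delta = 9 (mod 23)


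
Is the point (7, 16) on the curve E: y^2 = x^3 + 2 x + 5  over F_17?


Check whether y^2 = x^3 + 2 x + 5 (mod 17) for (x, y) = (7, 16).
LHS: y^2 = 16^2 mod 17 = 1
RHS: x^3 + 2 x + 5 = 7^3 + 2*7 + 5 mod 17 = 5
LHS != RHS

No, not on the curve


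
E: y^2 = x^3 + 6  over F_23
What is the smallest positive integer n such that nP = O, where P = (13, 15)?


Compute successive multiples of P until we hit O:
  1P = (13, 15)
  2P = (5, 19)
  3P = (11, 7)
  4P = (15, 0)
  5P = (11, 16)
  6P = (5, 4)
  7P = (13, 8)
  8P = O

ord(P) = 8


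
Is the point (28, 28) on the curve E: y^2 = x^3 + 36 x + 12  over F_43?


Check whether y^2 = x^3 + 36 x + 12 (mod 43) for (x, y) = (28, 28).
LHS: y^2 = 28^2 mod 43 = 10
RHS: x^3 + 36 x + 12 = 28^3 + 36*28 + 12 mod 43 = 10
LHS = RHS

Yes, on the curve


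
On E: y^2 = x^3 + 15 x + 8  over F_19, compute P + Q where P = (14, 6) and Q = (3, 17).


P != Q, so use the chord formula.
s = (y2 - y1) / (x2 - x1) = (11) / (8) mod 19 = 18
x3 = s^2 - x1 - x2 mod 19 = 18^2 - 14 - 3 = 3
y3 = s (x1 - x3) - y1 mod 19 = 18 * (14 - 3) - 6 = 2

P + Q = (3, 2)


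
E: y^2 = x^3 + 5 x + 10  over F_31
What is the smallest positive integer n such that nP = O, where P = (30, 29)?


Compute successive multiples of P until we hit O:
  1P = (30, 29)
  2P = (6, 16)
  3P = (13, 28)
  4P = (16, 1)
  5P = (20, 22)
  6P = (19, 19)
  7P = (21, 13)
  8P = (0, 14)
  ... (continuing to 21P)
  21P = O

ord(P) = 21


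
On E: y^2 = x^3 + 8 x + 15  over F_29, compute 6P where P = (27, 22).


k = 6 = 110_2 (binary, LSB first: 011)
Double-and-add from P = (27, 22):
  bit 0 = 0: acc unchanged = O
  bit 1 = 1: acc = O + (9, 2) = (9, 2)
  bit 2 = 1: acc = (9, 2) + (10, 15) = (5, 21)

6P = (5, 21)


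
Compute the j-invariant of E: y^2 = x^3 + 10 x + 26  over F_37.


Delta = -16(4 a^3 + 27 b^2) mod 37 = 19
-1728 * (4 a)^3 = -1728 * (4*10)^3 mod 37 = 1
j = 1 * 19^(-1) mod 37 = 2

j = 2 (mod 37)


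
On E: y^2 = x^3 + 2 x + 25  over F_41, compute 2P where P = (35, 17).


Doubling: s = (3 x1^2 + a) / (2 y1)
s = (3*35^2 + 2) / (2*17) mod 41 = 37
x3 = s^2 - 2 x1 mod 41 = 37^2 - 2*35 = 28
y3 = s (x1 - x3) - y1 mod 41 = 37 * (35 - 28) - 17 = 37

2P = (28, 37)


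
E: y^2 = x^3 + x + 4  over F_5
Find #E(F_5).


For each x in F_5, count y with y^2 = x^3 + 1 x + 4 mod 5:
  x = 0: RHS = 4, y in [2, 3]  -> 2 point(s)
  x = 1: RHS = 1, y in [1, 4]  -> 2 point(s)
  x = 2: RHS = 4, y in [2, 3]  -> 2 point(s)
  x = 3: RHS = 4, y in [2, 3]  -> 2 point(s)
Affine points: 8. Add the point at infinity: total = 9.

#E(F_5) = 9


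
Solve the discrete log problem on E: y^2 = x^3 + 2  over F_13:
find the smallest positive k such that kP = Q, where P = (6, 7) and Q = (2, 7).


Enumerate multiples of P until we hit Q = (2, 7):
  1P = (6, 7)
  2P = (4, 1)
  3P = (12, 1)
  4P = (9, 9)
  5P = (10, 12)
  6P = (1, 9)
  7P = (2, 7)
Match found at i = 7.

k = 7


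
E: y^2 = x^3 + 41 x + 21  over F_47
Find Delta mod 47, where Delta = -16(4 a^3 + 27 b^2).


4 a^3 + 27 b^2 = 4*41^3 + 27*21^2 = 275684 + 11907 = 287591
Delta = -16 * (287591) = -4601456
Delta mod 47 = 32

Delta = 32 (mod 47)


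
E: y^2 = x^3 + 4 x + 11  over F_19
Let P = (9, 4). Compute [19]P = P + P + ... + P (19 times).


k = 19 = 10011_2 (binary, LSB first: 11001)
Double-and-add from P = (9, 4):
  bit 0 = 1: acc = O + (9, 4) = (9, 4)
  bit 1 = 1: acc = (9, 4) + (1, 15) = (10, 14)
  bit 2 = 0: acc unchanged = (10, 14)
  bit 3 = 0: acc unchanged = (10, 14)
  bit 4 = 1: acc = (10, 14) + (12, 18) = (1, 4)

19P = (1, 4)
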